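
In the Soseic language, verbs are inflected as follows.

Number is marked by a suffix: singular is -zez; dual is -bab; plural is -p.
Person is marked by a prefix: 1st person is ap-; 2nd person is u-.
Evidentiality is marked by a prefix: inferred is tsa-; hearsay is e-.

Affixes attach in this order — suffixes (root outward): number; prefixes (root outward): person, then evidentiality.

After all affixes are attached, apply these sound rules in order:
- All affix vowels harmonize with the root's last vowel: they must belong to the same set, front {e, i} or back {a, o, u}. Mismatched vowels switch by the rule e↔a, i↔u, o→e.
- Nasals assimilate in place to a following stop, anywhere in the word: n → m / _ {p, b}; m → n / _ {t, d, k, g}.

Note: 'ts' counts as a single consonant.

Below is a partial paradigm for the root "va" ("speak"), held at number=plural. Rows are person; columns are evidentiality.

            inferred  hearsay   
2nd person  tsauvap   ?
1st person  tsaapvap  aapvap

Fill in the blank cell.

auvap

Attach number plural -p → vap.
Attach person 2nd person u- → uvap.
Attach evidentiality hearsay e- → euvap.
Apply vowel harmony: euvap → auvap.
Nasal assimilation: no change.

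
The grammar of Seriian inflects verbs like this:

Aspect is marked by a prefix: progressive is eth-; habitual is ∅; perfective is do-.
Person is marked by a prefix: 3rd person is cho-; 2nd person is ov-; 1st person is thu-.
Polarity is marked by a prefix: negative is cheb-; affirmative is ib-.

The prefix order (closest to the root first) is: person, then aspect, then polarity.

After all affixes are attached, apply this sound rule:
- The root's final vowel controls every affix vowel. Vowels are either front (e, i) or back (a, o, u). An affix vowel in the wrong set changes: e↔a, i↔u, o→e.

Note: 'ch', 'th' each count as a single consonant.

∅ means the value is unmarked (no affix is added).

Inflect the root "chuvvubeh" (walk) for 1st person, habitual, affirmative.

ibthichuvvubeh

Attach person 1st person thu- → thuchuvvubeh.
aspect = habitual: zero marking, form stays thuchuvvubeh.
Attach polarity affirmative ib- → ibthuchuvvubeh.
Apply vowel harmony: ibthuchuvvubeh → ibthichuvvubeh.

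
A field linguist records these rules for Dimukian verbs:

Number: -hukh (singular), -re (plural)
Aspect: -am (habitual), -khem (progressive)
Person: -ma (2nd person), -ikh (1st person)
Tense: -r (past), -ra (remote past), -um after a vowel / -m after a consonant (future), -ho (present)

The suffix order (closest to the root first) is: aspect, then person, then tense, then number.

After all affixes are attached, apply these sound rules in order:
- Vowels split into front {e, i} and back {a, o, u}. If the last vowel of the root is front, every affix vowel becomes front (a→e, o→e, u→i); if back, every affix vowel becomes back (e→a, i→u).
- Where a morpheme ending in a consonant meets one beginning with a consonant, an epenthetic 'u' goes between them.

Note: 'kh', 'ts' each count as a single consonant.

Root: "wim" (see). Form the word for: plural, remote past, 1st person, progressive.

wimukhemikhurere

Attach aspect progressive -khem → wimkhem.
Attach person 1st person -ikh → wimkhemikh.
Attach tense remote past -ra → wimkhemikhra.
Attach number plural -re → wimkhemikhrare.
Apply vowel harmony: wimkhemikhrare → wimkhemikhrere.
Apply epenthesis: wimkhemikhrere → wimukhemikhurere.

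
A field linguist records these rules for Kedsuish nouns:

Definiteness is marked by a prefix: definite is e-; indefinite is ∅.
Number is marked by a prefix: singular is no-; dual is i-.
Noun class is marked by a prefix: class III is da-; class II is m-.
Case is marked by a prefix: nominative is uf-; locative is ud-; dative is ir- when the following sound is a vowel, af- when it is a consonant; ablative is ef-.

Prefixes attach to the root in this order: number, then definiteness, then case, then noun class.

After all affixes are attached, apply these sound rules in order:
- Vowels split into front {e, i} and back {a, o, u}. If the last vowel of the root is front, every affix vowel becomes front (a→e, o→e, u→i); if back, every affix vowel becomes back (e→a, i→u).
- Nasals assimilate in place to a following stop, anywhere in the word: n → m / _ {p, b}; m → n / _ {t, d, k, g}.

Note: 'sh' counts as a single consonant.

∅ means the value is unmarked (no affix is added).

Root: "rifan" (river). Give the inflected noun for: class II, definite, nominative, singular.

Attach number singular no- → norifan.
Attach definiteness definite e- → enorifan.
Attach case nominative uf- → ufenorifan.
Attach noun class class II m- → mufenorifan.
Apply vowel harmony: mufenorifan → mufanorifan.
Nasal assimilation: no change.

mufanorifan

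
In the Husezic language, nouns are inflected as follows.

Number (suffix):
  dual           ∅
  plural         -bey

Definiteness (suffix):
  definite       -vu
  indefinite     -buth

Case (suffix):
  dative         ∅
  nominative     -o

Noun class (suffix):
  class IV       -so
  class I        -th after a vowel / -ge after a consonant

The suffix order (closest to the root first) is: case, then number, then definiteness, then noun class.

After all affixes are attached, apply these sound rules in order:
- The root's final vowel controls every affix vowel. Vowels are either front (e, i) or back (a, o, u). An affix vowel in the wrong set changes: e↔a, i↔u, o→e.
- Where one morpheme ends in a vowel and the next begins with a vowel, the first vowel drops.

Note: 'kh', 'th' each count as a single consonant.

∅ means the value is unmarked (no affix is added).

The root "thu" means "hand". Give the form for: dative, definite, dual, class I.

case = dative: zero marking, form stays thu.
number = dual: zero marking, form stays thu.
Attach definiteness definite -vu → thuvu.
Attach noun class class I -th (after vowel 'u') → thuvuth.
Vowel harmony: no change.
Vowel deletion: no change.

thuvuth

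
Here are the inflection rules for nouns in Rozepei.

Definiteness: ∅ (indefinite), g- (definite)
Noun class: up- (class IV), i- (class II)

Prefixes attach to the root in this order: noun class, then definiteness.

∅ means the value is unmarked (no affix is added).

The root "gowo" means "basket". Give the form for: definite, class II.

gigowo

Attach noun class class II i- → igowo.
Attach definiteness definite g- → gigowo.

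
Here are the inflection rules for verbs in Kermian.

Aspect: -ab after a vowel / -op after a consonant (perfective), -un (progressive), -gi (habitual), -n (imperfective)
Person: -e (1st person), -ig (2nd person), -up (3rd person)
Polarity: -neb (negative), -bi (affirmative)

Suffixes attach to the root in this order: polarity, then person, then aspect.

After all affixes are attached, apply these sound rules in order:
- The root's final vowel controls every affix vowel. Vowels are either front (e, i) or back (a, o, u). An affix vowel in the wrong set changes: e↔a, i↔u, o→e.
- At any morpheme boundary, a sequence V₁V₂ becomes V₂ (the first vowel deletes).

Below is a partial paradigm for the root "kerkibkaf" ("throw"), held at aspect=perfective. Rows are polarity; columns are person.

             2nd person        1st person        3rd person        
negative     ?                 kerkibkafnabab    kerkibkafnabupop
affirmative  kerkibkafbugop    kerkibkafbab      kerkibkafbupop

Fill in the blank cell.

Attach polarity negative -neb → kerkibkafneb.
Attach person 2nd person -ig → kerkibkafnebig.
Attach aspect perfective -op (after consonant 'g') → kerkibkafnebigop.
Apply vowel harmony: kerkibkafnebigop → kerkibkafnabugop.
Vowel deletion: no change.

kerkibkafnabugop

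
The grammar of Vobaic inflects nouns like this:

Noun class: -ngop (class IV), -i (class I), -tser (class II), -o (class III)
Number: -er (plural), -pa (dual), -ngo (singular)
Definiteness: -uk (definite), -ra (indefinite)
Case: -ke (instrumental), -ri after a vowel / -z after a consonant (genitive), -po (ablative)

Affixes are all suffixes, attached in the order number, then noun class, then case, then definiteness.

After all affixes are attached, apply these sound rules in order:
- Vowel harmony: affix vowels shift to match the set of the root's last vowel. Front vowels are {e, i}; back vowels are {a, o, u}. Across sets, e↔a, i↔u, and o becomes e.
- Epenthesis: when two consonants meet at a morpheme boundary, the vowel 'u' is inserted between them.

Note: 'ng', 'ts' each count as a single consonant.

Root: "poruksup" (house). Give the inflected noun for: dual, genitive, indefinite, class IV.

Attach number dual -pa → poruksuppa.
Attach noun class class IV -ngop → poruksuppangop.
Attach case genitive -z (after consonant 'p') → poruksuppangopz.
Attach definiteness indefinite -ra → poruksuppangopzra.
Vowel harmony: no change.
Apply epenthesis: poruksuppangopzra → poruksupupangopuzura.

poruksupupangopuzura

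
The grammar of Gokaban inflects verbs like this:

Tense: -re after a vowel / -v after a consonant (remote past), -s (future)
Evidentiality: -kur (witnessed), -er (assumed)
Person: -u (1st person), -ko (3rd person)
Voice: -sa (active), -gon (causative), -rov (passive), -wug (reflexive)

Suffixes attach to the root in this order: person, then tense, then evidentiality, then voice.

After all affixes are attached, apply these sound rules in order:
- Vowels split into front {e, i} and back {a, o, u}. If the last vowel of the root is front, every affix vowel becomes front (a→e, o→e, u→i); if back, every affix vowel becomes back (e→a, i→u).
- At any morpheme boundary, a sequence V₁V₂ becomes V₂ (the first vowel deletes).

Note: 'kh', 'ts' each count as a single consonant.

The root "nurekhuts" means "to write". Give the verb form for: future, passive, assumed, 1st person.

nurekhutsusarrov

Attach person 1st person -u → nurekhutsu.
Attach tense future -s → nurekhutsus.
Attach evidentiality assumed -er → nurekhutsuser.
Attach voice passive -rov → nurekhutsuserrov.
Apply vowel harmony: nurekhutsuserrov → nurekhutsusarrov.
Vowel deletion: no change.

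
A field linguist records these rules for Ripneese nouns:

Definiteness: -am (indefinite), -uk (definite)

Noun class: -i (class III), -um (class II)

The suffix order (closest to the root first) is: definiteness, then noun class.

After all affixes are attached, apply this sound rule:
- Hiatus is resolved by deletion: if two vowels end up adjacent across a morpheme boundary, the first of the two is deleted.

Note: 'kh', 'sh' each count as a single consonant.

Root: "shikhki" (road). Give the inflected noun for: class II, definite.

shikhkukum

Attach definiteness definite -uk → shikhkiuk.
Attach noun class class II -um → shikhkiukum.
Apply vowel deletion: shikhkiukum → shikhkukum.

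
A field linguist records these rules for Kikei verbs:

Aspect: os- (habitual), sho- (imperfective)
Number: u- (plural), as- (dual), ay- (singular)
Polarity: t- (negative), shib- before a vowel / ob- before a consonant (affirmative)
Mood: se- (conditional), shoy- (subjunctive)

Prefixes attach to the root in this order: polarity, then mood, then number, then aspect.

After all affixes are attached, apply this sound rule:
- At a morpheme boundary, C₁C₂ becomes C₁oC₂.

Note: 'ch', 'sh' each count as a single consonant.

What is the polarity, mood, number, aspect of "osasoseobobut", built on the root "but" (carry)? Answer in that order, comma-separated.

Segment: os-as-se-ob-but.
polarity: shib/ob- → affirmative.
mood: se- → conditional.
number: as- → dual.
aspect: os- → habitual.

affirmative, conditional, dual, habitual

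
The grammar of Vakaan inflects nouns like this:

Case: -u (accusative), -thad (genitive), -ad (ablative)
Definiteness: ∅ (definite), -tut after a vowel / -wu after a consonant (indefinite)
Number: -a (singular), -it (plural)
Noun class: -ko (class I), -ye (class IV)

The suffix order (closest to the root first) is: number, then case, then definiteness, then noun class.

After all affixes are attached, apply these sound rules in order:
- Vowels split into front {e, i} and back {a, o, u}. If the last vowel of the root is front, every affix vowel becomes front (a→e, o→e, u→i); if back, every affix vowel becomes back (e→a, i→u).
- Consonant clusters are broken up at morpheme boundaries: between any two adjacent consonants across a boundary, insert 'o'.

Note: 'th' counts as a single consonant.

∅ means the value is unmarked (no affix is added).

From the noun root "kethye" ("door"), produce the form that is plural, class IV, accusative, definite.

kethyeitiye

Attach number plural -it → kethyeit.
Attach case accusative -u → kethyeitu.
definiteness = definite: zero marking, form stays kethyeitu.
Attach noun class class IV -ye → kethyeituye.
Apply vowel harmony: kethyeituye → kethyeitiye.
Epenthesis: no change.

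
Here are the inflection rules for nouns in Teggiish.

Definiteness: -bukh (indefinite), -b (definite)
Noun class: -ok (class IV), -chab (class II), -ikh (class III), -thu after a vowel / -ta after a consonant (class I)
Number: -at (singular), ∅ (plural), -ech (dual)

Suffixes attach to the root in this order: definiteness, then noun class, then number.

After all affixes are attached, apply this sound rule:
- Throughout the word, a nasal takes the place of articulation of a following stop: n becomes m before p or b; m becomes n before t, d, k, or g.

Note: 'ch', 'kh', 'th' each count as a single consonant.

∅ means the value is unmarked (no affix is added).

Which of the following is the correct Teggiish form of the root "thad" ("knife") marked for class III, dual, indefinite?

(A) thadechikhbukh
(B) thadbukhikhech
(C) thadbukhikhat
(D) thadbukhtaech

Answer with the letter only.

B

Attach definiteness indefinite -bukh → thadbukh.
Attach noun class class III -ikh → thadbukhikh.
Attach number dual -ech → thadbukhikhech.
Nasal assimilation: no change.
So the correct form is thadbukhikhech, option (B).
(D) thadbukhtaech is wrong: it uses class I instead of class III for noun class.
(A) thadechikhbukh is wrong: it has the affixes in the wrong order.
(C) thadbukhikhat is wrong: it uses singular instead of dual for number.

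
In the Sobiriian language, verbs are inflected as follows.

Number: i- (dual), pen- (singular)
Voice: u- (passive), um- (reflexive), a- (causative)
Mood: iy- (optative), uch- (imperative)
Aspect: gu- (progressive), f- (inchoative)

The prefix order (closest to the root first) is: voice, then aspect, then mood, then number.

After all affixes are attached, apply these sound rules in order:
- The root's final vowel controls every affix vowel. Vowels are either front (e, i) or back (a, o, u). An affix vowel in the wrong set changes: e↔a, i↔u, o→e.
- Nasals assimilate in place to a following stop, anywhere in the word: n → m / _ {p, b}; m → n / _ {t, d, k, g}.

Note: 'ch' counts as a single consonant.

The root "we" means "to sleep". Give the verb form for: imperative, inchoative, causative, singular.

penichfewe

Attach voice causative a- → awe.
Attach aspect inchoative f- → fawe.
Attach mood imperative uch- → uchfawe.
Attach number singular pen- → penuchfawe.
Apply vowel harmony: penuchfawe → penichfewe.
Nasal assimilation: no change.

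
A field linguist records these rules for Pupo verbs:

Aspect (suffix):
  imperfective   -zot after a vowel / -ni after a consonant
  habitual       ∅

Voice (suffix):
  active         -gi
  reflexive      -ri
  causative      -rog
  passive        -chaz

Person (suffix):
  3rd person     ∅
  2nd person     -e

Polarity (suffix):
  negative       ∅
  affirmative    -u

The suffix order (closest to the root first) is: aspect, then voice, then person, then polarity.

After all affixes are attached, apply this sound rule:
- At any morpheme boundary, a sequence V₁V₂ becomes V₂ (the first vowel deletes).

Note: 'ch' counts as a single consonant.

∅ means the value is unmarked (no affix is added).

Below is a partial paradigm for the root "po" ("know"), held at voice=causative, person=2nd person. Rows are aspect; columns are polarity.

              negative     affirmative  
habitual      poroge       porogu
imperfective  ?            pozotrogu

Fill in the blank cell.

pozotroge

Attach aspect imperfective -zot (after vowel 'o') → pozot.
Attach voice causative -rog → pozotrog.
Attach person 2nd person -e → pozotroge.
polarity = negative: zero marking, form stays pozotroge.
Vowel deletion: no change.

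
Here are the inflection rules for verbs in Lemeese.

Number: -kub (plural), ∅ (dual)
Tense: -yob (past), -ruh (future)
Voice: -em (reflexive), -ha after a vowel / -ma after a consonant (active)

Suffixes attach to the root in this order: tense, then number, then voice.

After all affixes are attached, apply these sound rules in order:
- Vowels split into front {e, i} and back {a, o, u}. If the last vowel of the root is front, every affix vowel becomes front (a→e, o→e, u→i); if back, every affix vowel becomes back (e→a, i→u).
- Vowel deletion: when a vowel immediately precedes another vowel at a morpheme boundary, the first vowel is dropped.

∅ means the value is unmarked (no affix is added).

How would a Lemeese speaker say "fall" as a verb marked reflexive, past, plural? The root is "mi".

miyebkibem

Attach tense past -yob → miyob.
Attach number plural -kub → miyobkub.
Attach voice reflexive -em → miyobkubem.
Apply vowel harmony: miyobkubem → miyebkibem.
Vowel deletion: no change.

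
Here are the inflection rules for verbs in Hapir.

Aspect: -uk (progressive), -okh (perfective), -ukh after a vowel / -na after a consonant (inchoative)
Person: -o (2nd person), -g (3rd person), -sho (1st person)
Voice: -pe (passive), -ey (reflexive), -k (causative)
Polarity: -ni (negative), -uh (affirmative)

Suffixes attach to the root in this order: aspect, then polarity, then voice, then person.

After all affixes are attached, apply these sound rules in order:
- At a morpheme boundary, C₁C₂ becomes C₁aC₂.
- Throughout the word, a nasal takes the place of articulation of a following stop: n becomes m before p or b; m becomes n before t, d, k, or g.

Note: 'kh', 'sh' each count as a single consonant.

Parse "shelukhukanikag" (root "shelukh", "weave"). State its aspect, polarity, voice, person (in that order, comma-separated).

Segment: shelukh-uk-ni-k-g.
aspect: -uk → progressive.
polarity: -ni → negative.
voice: -k → causative.
person: -g → 3rd person.

progressive, negative, causative, 3rd person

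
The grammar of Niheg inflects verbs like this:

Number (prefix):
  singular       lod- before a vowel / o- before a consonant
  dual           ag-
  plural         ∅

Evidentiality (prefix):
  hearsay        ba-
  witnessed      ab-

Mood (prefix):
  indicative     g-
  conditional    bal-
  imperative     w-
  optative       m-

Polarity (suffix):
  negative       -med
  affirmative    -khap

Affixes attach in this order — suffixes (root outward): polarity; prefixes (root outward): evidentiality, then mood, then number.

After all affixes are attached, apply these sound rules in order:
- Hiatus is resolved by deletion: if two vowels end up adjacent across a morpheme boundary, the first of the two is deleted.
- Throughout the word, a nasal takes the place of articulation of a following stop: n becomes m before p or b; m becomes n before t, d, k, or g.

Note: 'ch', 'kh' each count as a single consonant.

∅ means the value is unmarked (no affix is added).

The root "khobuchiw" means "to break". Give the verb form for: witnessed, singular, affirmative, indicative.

Attach evidentiality witnessed ab- → abkhobuchiw.
Attach polarity affirmative -khap → abkhobuchiwkhap.
Attach mood indicative g- → gabkhobuchiwkhap.
Attach number singular o- (before consonant 'g') → ogabkhobuchiwkhap.
Vowel deletion: no change.
Nasal assimilation: no change.

ogabkhobuchiwkhap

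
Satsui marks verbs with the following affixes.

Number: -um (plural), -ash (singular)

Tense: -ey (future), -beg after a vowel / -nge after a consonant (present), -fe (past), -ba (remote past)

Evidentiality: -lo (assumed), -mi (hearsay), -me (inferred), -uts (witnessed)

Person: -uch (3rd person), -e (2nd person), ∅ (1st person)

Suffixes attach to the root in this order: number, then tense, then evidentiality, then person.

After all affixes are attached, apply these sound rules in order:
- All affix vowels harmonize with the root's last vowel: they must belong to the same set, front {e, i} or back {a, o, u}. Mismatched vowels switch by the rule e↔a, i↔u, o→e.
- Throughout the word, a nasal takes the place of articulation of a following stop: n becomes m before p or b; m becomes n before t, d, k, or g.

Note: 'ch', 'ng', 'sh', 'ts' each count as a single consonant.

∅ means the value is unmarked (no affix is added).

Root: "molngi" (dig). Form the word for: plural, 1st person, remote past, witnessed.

molngiimbeits

Attach number plural -um → molngium.
Attach tense remote past -ba → molngiumba.
Attach evidentiality witnessed -uts → molngiumbauts.
person = 1st person: zero marking, form stays molngiumbauts.
Apply vowel harmony: molngiumbauts → molngiimbeits.
Nasal assimilation: no change.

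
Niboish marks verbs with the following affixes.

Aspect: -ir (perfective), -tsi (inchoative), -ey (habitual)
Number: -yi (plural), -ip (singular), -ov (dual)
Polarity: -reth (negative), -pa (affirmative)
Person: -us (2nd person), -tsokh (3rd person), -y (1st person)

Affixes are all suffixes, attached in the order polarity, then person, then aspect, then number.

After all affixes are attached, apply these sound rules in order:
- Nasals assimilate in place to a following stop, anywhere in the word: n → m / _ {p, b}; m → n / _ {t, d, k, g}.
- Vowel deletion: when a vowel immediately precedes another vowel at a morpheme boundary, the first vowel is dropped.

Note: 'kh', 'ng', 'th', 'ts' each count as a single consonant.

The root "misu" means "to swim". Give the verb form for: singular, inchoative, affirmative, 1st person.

Attach polarity affirmative -pa → misupa.
Attach person 1st person -y → misupay.
Attach aspect inchoative -tsi → misupaytsi.
Attach number singular -ip → misupaytsiip.
Nasal assimilation: no change.
Apply vowel deletion: misupaytsiip → misupaytsip.

misupaytsip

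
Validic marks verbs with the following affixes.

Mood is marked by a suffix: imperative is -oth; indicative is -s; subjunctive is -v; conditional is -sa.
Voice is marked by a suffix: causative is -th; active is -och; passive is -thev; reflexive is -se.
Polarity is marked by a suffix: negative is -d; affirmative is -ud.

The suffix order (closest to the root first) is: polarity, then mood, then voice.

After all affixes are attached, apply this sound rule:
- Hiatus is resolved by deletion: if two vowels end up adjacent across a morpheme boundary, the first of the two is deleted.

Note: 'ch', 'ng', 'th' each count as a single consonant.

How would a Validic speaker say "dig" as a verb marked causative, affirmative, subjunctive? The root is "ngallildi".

Attach polarity affirmative -ud → ngallildiud.
Attach mood subjunctive -v → ngallildiudv.
Attach voice causative -th → ngallildiudvth.
Apply vowel deletion: ngallildiudvth → ngallildudvth.

ngallildudvth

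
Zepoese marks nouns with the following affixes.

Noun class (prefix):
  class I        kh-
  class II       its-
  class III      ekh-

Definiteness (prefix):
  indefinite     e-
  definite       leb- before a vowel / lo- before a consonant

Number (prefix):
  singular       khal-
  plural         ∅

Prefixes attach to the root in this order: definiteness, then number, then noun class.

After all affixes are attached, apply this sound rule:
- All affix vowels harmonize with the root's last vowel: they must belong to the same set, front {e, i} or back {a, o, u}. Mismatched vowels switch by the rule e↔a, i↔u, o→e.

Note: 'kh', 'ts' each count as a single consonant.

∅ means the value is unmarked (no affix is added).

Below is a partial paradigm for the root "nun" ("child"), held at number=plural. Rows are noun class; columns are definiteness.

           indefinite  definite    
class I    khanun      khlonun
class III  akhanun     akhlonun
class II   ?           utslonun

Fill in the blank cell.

utsanun

Attach definiteness indefinite e- → enun.
number = plural: zero marking, form stays enun.
Attach noun class class II its- → itsenun.
Apply vowel harmony: itsenun → utsanun.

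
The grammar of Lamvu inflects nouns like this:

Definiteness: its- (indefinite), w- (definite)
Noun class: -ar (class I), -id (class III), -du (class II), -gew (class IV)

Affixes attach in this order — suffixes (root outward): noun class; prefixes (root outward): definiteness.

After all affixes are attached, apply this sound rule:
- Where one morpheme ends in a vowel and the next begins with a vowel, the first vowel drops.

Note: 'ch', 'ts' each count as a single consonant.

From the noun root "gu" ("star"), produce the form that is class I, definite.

wgar

Attach noun class class I -ar → guar.
Attach definiteness definite w- → wguar.
Apply vowel deletion: wguar → wgar.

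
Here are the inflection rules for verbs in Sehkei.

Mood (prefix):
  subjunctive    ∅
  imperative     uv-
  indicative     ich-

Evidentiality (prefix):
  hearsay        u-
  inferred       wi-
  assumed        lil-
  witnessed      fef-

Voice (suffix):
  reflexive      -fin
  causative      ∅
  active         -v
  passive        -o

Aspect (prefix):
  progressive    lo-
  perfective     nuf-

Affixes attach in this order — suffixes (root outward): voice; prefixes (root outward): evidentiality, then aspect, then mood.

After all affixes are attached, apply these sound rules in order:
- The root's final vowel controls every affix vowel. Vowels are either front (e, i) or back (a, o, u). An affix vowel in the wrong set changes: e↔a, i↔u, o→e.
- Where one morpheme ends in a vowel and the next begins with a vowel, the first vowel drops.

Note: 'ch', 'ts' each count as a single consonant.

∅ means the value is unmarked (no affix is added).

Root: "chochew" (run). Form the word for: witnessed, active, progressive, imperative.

Attach voice active -v → chochewv.
Attach evidentiality witnessed fef- → fefchochewv.
Attach aspect progressive lo- → lofefchochewv.
Attach mood imperative uv- → uvlofefchochewv.
Apply vowel harmony: uvlofefchochewv → ivlefefchochewv.
Vowel deletion: no change.

ivlefefchochewv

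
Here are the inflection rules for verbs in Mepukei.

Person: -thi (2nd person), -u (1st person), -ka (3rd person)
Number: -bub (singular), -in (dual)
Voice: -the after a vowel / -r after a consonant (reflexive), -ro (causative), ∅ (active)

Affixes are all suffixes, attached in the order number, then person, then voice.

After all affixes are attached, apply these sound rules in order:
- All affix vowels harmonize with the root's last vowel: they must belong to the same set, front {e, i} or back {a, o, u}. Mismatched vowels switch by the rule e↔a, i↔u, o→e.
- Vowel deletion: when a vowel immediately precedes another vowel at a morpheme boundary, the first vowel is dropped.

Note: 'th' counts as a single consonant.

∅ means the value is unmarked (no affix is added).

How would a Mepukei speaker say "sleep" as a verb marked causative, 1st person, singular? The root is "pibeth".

Attach number singular -bub → pibethbub.
Attach person 1st person -u → pibethbubu.
Attach voice causative -ro → pibethbuburo.
Apply vowel harmony: pibethbuburo → pibethbibire.
Vowel deletion: no change.

pibethbibire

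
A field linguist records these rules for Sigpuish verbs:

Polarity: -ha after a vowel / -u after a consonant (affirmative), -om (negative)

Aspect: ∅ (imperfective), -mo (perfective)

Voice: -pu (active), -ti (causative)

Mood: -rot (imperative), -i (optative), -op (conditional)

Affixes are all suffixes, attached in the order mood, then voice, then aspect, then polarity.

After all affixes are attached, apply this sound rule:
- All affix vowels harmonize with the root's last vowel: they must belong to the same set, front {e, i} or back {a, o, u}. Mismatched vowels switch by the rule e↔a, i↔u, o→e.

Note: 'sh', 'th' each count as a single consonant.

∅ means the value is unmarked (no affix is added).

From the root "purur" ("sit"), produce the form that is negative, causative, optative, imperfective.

pururutuom

Attach mood optative -i → pururi.
Attach voice causative -ti → pururiti.
aspect = imperfective: zero marking, form stays pururiti.
Attach polarity negative -om → pururitiom.
Apply vowel harmony: pururitiom → pururutuom.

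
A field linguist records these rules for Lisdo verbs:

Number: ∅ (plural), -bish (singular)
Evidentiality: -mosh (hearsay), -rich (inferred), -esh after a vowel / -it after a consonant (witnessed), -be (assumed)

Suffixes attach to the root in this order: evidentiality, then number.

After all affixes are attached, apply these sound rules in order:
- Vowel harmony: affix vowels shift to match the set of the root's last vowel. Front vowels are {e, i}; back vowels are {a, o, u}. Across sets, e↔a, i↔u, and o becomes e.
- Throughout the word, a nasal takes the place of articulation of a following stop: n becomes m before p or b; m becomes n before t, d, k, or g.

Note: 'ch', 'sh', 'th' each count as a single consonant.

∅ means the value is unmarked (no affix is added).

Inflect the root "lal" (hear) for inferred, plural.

lalruch

Attach evidentiality inferred -rich → lalrich.
number = plural: zero marking, form stays lalrich.
Apply vowel harmony: lalrich → lalruch.
Nasal assimilation: no change.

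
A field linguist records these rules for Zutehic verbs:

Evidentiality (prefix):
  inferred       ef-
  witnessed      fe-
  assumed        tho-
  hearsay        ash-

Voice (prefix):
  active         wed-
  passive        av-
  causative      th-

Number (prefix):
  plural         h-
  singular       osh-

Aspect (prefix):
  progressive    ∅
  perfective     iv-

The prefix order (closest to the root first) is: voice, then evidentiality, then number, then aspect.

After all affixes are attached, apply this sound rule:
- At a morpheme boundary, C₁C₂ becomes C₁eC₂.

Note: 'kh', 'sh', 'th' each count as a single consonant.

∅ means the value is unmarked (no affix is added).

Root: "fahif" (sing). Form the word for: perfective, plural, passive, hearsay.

ivehashavefahif

Attach voice passive av- → avfahif.
Attach evidentiality hearsay ash- → ashavfahif.
Attach number plural h- → hashavfahif.
Attach aspect perfective iv- → ivhashavfahif.
Apply epenthesis: ivhashavfahif → ivehashavefahif.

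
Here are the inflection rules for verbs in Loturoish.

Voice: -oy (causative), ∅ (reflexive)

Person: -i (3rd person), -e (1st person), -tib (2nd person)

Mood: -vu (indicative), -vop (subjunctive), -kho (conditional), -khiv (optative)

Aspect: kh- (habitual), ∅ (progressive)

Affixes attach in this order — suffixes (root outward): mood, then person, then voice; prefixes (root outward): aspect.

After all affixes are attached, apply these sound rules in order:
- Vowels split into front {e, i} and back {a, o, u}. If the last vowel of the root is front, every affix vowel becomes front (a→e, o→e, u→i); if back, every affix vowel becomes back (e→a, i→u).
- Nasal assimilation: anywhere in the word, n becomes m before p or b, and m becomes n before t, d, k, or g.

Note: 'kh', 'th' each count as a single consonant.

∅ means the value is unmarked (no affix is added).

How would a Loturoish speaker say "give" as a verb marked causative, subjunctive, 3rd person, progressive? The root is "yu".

Attach mood subjunctive -vop → yuvop.
aspect = progressive: zero marking, form stays yuvop.
Attach person 3rd person -i → yuvopi.
Attach voice causative -oy → yuvopioy.
Apply vowel harmony: yuvopioy → yuvopuoy.
Nasal assimilation: no change.

yuvopuoy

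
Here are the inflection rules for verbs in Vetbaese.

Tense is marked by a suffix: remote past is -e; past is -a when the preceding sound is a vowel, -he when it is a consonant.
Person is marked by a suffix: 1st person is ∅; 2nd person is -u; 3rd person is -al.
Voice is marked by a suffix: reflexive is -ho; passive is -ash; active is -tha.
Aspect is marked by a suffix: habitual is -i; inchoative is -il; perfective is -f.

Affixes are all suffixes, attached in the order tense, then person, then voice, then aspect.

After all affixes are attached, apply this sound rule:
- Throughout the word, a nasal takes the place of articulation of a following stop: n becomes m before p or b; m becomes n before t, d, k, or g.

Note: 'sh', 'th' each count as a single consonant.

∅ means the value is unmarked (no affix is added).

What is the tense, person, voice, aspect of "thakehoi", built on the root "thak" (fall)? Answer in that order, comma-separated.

remote past, 1st person, reflexive, habitual

Segment: thak-e-ho-i.
tense: -e → remote past.
person: ∅ → 1st person.
voice: -ho → reflexive.
aspect: -i → habitual.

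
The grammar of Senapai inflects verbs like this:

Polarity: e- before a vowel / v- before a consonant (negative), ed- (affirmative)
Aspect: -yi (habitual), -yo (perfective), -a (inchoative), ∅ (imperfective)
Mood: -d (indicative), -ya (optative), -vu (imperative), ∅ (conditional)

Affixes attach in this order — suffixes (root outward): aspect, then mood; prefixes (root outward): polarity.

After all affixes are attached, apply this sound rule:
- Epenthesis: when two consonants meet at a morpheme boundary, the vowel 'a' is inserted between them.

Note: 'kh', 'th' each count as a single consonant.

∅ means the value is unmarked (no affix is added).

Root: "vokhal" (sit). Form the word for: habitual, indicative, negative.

vavokhalayid

Attach aspect habitual -yi → vokhalyi.
Attach polarity negative v- (before consonant 'v') → vvokhalyi.
Attach mood indicative -d → vvokhalyid.
Apply epenthesis: vvokhalyid → vavokhalayid.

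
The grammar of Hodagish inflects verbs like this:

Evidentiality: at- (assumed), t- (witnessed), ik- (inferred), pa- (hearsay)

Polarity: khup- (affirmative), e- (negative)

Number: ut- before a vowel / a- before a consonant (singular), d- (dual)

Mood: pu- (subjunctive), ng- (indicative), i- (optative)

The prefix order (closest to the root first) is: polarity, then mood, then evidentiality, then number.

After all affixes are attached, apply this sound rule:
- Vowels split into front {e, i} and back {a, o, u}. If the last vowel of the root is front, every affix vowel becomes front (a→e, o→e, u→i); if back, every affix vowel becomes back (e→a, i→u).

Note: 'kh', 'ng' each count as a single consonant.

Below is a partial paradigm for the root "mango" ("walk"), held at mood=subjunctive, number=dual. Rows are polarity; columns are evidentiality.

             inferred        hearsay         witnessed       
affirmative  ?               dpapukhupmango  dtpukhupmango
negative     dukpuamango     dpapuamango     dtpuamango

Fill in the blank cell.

Attach polarity affirmative khup- → khupmango.
Attach mood subjunctive pu- → pukhupmango.
Attach evidentiality inferred ik- → ikpukhupmango.
Attach number dual d- → dikpukhupmango.
Apply vowel harmony: dikpukhupmango → dukpukhupmango.

dukpukhupmango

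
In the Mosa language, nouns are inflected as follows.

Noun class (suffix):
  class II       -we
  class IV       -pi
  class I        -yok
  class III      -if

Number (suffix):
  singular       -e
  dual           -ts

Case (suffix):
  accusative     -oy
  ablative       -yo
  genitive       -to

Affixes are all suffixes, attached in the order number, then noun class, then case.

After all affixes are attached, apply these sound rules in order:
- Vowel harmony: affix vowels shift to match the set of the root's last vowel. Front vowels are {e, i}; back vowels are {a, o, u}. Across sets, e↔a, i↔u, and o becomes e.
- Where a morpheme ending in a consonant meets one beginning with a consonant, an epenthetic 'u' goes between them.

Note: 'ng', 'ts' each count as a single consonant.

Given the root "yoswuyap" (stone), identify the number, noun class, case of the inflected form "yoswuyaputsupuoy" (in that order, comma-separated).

dual, class IV, accusative

Segment: yoswuyap-ts-pi-oy.
number: -ts → dual.
noun class: -pi → class IV.
case: -oy → accusative.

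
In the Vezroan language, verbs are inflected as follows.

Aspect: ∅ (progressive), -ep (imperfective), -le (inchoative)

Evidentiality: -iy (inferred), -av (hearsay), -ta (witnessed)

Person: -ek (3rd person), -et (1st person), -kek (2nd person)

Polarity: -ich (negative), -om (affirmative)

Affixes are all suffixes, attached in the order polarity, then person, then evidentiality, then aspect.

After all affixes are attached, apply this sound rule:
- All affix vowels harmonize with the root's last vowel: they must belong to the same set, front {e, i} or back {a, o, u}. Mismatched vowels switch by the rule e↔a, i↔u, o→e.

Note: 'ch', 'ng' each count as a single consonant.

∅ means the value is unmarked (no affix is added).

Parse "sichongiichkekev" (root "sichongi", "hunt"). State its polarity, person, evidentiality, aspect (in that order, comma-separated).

Segment: sichongi-ich-kek-av.
polarity: -ich → negative.
person: -kek → 2nd person.
evidentiality: -av → hearsay.
aspect: ∅ → progressive.

negative, 2nd person, hearsay, progressive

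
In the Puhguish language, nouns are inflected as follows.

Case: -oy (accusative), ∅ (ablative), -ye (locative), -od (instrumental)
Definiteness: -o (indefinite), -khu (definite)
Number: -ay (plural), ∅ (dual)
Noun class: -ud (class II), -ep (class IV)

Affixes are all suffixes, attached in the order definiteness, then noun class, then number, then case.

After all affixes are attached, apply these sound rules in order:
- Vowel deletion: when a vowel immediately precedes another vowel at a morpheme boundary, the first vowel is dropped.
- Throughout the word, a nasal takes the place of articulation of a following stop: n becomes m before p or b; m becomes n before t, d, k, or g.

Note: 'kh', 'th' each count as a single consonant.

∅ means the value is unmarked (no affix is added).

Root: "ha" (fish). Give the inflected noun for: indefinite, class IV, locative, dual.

hepye

Attach definiteness indefinite -o → hao.
Attach noun class class IV -ep → haoep.
number = dual: zero marking, form stays haoep.
Attach case locative -ye → haoepye.
Apply vowel deletion: haoepye → hepye.
Nasal assimilation: no change.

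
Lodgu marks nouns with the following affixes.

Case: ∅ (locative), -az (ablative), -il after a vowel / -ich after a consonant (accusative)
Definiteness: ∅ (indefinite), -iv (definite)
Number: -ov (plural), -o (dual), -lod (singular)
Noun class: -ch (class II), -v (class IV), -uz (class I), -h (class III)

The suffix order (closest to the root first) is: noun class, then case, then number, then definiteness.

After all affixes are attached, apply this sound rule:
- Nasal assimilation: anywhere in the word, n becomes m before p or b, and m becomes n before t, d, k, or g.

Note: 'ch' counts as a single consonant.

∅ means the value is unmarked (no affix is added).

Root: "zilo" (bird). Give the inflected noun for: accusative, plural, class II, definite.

Attach noun class class II -ch → ziloch.
Attach case accusative -ich (after consonant 'ch') → zilochich.
Attach number plural -ov → zilochichov.
Attach definiteness definite -iv → zilochichoviv.
Nasal assimilation: no change.

zilochichoviv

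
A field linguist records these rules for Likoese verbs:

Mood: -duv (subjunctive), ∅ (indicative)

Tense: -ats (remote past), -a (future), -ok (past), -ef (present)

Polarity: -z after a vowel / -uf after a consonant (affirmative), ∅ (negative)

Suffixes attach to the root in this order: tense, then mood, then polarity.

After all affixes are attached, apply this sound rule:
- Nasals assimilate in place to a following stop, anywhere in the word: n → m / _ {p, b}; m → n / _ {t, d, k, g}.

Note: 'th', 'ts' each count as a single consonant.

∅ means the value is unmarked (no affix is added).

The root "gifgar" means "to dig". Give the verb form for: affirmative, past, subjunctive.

gifgarokduvuf

Attach tense past -ok → gifgarok.
Attach mood subjunctive -duv → gifgarokduv.
Attach polarity affirmative -uf (after consonant 'v') → gifgarokduvuf.
Nasal assimilation: no change.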